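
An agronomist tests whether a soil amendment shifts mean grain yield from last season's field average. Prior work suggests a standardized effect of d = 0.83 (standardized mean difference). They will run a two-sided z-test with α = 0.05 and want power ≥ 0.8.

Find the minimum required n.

n = 12

For power 0.8 need Φ(δ − z_{0.025}) = 0.8, so δ = z_{0.025} + z_{0.20} = 1.960 + 0.842 = 2.802.
(The Φ(−δ − z_{α/2}) term is vanishingly small for δ > 0 and is dropped in the standard sample-size formula.)
δ = d·√n ⇒ n = (δ/d)² = (2.802 / 0.83)² = 11.39.
Round up to the next whole unit.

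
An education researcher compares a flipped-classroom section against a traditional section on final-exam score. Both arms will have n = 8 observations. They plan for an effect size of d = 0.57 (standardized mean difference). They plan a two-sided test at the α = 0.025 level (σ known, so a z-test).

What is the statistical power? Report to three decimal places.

Noncentrality parameter: δ = d·√(n/2) = 0.57 × √(8/2) = 1.1400
Two-sided α = 0.025 → critical value z_{0.0125} = 2.241.
Power = Φ(δ − 2.241) + Φ(−δ − 2.241) = Φ(-1.101) + Φ(-3.381) = 0.1354 + 0.0004 = 0.1357.

Power ≈ 0.136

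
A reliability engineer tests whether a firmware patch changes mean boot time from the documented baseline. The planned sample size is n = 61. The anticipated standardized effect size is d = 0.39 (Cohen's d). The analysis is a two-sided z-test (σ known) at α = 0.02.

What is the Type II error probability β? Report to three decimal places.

Noncentrality parameter: δ = d·√n = 0.39 × √61 = 3.0460
Critical value for a two-sided test at α = 0.02: z_{α/2} = 2.326.
Power = Φ(δ − 2.326) + Φ(−δ − 2.326) = Φ(0.720) + Φ(-5.372) = 0.7641 + 0.0000 = 0.7641.
Type II error: β = 1 − power = 1 − 0.7641 = 0.2359.

β ≈ 0.236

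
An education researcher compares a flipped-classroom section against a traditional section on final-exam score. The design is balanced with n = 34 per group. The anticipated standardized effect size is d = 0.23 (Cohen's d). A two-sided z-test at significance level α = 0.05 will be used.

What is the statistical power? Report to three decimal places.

Power ≈ 0.158

Noncentrality parameter: δ = d·√(n/2) = 0.23 × √(34/2) = 0.9483
Two-sided α = 0.05 → critical value z_{0.025} = 1.960.
Power = Φ(δ − 1.960) + Φ(−δ − 1.960) = Φ(-1.012) + Φ(-2.908) = 0.1559 + 0.0018 = 0.1577.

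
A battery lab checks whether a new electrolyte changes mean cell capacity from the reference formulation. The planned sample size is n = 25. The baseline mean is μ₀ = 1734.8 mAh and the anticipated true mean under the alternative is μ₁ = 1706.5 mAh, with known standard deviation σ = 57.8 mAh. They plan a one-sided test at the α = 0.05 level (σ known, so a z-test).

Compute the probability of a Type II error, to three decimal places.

β ≈ 0.211

Standardized effect: d = |μ₁ − μ₀| / σ = |1706.5 − 1734.8| / 57.8 = 0.4896
Noncentrality parameter: δ = d·√n = 0.4896 × √25 = 2.4481
Critical value for a one-sided test at α = 0.05: z_α = 1.645.
Power = P(Z > 1.645 − δ) = Φ(0.803) = 0.7891.
Type II error: β = 1 − power = 1 − 0.7891 = 0.2109.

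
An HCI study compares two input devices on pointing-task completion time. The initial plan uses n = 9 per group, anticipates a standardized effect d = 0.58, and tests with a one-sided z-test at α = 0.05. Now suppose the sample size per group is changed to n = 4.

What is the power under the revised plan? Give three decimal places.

With n = 4 per group: δ = d·√(n/2) = 0.58 × √(4/2) = 0.8202. Critical value z_{0.05} = 1.645.
Revised power = P(Z > 1.645 − δ) = Φ(-0.825) = 0.2048.

Power ≈ 0.205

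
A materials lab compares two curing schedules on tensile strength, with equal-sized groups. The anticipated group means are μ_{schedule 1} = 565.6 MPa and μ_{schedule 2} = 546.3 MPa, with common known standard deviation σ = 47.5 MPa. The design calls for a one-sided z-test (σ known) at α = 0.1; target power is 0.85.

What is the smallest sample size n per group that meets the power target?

n = 66 per group

Standardized effect: d = |μ_{schedule 1} − μ_{schedule 2}| / σ = |565.6 − 546.3| / 47.5 = 0.4063
Set Φ(δ − 1.282) = 0.85; then δ − 1.282 = Φ⁻¹(0.85) = 1.036, giving δ = 2.318.
δ = d·√(n/2) ⇒ n = 2(δ/d)² = 2 × (2.318 / 0.4063)² = 65.09.
Rounding up, n = 66 per group.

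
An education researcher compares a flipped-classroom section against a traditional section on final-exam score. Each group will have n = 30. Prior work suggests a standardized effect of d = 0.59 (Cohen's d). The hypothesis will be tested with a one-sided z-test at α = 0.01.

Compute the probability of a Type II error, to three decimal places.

β ≈ 0.516

Noncentrality parameter: δ = d·√(n/2) = 0.59 × √(30/2) = 2.2851
One-sided α = 0.01 → critical value z_{0.01} = 2.326.
Power = P(Z > 2.326 − δ) = Φ(-0.041) = 0.4835.
Type II error: β = 1 − power = 1 − 0.4835 = 0.5165.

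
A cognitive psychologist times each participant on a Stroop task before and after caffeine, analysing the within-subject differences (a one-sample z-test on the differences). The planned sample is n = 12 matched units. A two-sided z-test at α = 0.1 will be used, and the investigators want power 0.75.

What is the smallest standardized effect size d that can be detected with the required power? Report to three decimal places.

d ≈ 0.670

Need Φ(δ − 1.645) = 0.75, so δ = 1.645 + 0.674 = 2.319.
(Lower-tail contribution to power is negligible for δ > 0.)
δ = d·√n ⇒ d = δ/√n = 2.319/√12 = 0.6695.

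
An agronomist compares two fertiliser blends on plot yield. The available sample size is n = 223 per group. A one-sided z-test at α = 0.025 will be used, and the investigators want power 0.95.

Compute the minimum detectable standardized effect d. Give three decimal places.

d ≈ 0.341

Need Φ(δ − 1.960) = 0.95, so δ = 1.960 + 1.645 = 3.605.
δ = d·√(n/2) ⇒ d = δ/√(n/2) = 3.605/√(223/2) = 0.3414.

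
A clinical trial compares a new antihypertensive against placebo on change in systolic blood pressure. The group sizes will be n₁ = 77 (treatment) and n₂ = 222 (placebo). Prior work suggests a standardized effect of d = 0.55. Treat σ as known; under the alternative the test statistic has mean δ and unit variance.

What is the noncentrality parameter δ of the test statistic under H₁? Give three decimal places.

δ = d / √(1/n₁ + 1/n₂) = 0.55 / √(1/77 + 1/222) = 4.1586

δ ≈ 4.159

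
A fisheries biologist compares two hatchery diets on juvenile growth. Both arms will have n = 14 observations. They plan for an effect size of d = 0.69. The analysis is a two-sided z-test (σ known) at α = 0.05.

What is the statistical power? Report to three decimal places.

Noncentrality parameter: δ = d·√(n/2) = 0.69 × √(14/2) = 1.8256
Critical value for a two-sided test at α = 0.05: z_{α/2} = 1.960.
Power = Φ(δ − 1.960) + Φ(−δ − 1.960) = Φ(-0.134) + Φ(-3.786) = 0.4465 + 0.0001 = 0.4466.

Power ≈ 0.447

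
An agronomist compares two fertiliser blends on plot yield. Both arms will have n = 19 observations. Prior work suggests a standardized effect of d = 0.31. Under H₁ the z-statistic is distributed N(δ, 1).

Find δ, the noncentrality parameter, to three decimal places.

δ ≈ 0.955

δ = d·√(n/2) = 0.31 × √(19/2) = 0.9555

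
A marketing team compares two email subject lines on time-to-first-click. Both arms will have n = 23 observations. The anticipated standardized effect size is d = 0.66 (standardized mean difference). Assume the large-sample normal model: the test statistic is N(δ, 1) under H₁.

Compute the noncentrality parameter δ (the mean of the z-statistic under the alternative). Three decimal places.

δ ≈ 2.238

δ = d·√(n/2) = 0.66 × √(23/2) = 2.2382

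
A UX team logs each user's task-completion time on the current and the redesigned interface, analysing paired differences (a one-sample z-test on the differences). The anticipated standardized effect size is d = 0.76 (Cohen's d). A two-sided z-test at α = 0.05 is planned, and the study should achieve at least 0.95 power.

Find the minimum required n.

n = 23

For power 0.95 need Φ(δ − z_{0.025}) = 0.95, so δ = z_{0.025} + z_{0.05} = 1.960 + 1.645 = 3.605.
(Ignoring the negligible lower-tail rejection probability gives the usual closed-form inversion.)
δ = d·√n ⇒ n = (δ/d)² = (3.605 / 0.76)² = 22.50.
Rounding up, n = 23.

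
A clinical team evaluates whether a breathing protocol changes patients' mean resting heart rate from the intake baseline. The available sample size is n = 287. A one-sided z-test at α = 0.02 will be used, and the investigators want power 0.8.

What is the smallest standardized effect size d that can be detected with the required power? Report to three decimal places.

d ≈ 0.171

Required noncentrality: δ = z_{0.02} + z_{0.20} = 2.054 + 0.842 = 2.895.
δ = d·√n ⇒ d = δ/√n = 2.895/√287 = 0.1709.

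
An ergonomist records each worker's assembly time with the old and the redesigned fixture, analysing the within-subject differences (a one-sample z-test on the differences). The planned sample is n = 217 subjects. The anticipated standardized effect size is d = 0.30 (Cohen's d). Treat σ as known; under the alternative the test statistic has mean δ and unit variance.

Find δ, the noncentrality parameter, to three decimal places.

δ ≈ 4.419

The noncentrality parameter scales effect size by the design's sample-size factor: δ = d·√n = 0.30 × √217 = 4.4193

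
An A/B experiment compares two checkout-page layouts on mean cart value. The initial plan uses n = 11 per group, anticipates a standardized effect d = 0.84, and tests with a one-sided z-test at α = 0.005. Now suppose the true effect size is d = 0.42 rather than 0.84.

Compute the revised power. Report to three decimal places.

With d = 0.42: δ = d·√(n/2) = 0.42 × √(11/2) = 0.9850. Critical value z_{0.005} = 2.576.
Revised power = Φ(δ − 2.576) = Φ(-1.591) = 0.0558.

Power ≈ 0.056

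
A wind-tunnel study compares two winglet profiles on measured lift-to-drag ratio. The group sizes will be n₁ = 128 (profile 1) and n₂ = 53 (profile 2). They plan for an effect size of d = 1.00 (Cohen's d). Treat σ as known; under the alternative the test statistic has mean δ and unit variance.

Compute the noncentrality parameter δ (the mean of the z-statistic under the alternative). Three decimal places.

δ ≈ 6.122

The noncentrality parameter scales effect size by the design's sample-size factor: δ = d / √(1/n₁ + 1/n₂) = 1.00 / √(1/128 + 1/53) = 6.1221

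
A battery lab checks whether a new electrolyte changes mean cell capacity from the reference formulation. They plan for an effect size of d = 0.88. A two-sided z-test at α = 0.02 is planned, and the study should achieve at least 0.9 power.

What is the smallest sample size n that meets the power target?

For power 0.9 need Φ(δ − z_{0.01}) = 0.9, so δ = z_{0.01} + z_{0.10} = 2.326 + 1.282 = 3.608.
(The Φ(−δ − z_{α/2}) term is vanishingly small for δ > 0 and is dropped in the standard sample-size formula.)
δ = d·√n ⇒ n = (δ/d)² = (3.608 / 0.88)² = 16.81.
Rounding up, n = 17.

n = 17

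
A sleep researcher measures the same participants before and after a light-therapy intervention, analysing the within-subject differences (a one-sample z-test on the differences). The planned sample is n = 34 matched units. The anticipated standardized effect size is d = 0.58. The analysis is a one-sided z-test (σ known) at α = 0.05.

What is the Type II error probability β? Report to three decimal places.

β ≈ 0.041

Noncentrality parameter: δ = d·√n = 0.58 × √34 = 3.3820
Critical value for a one-sided test at α = 0.05: z_α = 1.645.
Power = P(Z > 1.645 − δ) = Φ(1.737) = 0.9588.
Type II error: β = 1 − power = 1 − 0.9588 = 0.0412.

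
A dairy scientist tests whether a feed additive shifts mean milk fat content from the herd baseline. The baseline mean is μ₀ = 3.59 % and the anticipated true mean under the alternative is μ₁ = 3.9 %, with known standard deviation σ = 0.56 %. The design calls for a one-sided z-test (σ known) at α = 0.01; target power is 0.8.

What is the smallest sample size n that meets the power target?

n = 33

Standardized effect: d = |μ₁ − μ₀| / σ = |3.9 − 3.59| / 0.56 = 0.5536
For power 0.8 need Φ(δ − z_{0.01}) = 0.8, so δ = z_{0.01} + z_{0.20} = 2.326 + 0.842 = 3.168.
δ = d·√n ⇒ n = (δ/d)² = (3.168 / 0.5536)² = 32.75.
Rounding up, n = 33.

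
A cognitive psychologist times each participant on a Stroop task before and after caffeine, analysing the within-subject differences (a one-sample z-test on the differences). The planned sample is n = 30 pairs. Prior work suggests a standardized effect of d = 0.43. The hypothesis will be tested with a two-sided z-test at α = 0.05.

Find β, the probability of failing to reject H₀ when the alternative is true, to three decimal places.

β ≈ 0.346

Noncentrality parameter: δ = d·√n = 0.43 × √30 = 2.3552
Two-sided α = 0.05 → critical value z_{0.025} = 1.960.
Power = Φ(δ − 1.960) + Φ(−δ − 1.960) = Φ(0.395) + Φ(-4.315) = 0.6537 + 0.0000 = 0.6537.
Type II error: β = 1 − power = 1 − 0.6537 = 0.3463.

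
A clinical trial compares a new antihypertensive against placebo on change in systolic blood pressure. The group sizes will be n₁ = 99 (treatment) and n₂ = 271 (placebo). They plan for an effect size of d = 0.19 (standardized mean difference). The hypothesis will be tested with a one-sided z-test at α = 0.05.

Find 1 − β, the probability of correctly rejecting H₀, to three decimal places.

Noncentrality parameter: δ = d / √(1/n₁ + 1/n₂) = 0.19 / √(1/99 + 1/271) = 1.6179
Critical value for a one-sided test at α = 0.05: z_α = 1.645.
Power = P(Z > 1.645 − δ) = Φ(-0.027) = 0.4893.

Power ≈ 0.489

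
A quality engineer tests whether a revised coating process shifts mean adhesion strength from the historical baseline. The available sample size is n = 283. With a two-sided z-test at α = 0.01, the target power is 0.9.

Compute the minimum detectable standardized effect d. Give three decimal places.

Required noncentrality: δ = z_{0.005} + z_{0.10} = 2.576 + 1.282 = 3.857.
(The second rejection-region term Φ(−δ − z_{α/2}) is negligible and dropped.)
δ = d·√n ⇒ d = δ/√n = 3.857/√283 = 0.2293.

d ≈ 0.229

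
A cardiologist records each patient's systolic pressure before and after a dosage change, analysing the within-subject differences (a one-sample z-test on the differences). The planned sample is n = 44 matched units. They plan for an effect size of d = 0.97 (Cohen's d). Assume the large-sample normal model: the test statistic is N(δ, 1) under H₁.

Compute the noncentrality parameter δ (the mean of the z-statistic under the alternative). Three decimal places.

δ ≈ 6.434

The noncentrality parameter scales effect size by the design's sample-size factor: δ = d·√n = 0.97 × √44 = 6.4343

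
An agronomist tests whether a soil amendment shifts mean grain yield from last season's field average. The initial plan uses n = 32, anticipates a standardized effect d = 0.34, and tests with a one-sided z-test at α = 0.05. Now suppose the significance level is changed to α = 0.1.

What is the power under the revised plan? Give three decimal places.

Power ≈ 0.739

δ = d·√n = 0.34 × √32 = 1.9233 (unchanged). New critical value: z_{0.1} = 1.282.
Revised power = Φ(δ − 1.282) = Φ(0.642) = 0.7395.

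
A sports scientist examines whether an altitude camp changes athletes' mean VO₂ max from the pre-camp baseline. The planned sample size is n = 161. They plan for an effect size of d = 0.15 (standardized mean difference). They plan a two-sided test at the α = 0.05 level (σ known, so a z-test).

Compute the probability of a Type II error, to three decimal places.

Noncentrality parameter: δ = d·√n = 0.15 × √161 = 1.9033
Two-sided α = 0.05 → critical value z_{0.025} = 1.960.
Power = Φ(δ − 1.960) + Φ(−δ − 1.960) = Φ(-0.057) + Φ(-3.863) = 0.4774 + 0.0001 = 0.4775.
Type II error: β = 1 − power = 1 − 0.4775 = 0.5225.

β ≈ 0.523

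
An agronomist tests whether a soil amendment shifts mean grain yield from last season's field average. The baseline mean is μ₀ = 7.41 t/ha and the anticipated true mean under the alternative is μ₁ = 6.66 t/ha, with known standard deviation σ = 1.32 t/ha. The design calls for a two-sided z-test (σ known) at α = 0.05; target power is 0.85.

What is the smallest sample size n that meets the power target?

Standardized effect: d = |μ₁ − μ₀| / σ = |6.66 − 7.41| / 1.32 = 0.5682
Set Φ(δ − 1.960) = 0.85; then δ − 1.960 = Φ⁻¹(0.85) = 1.036, giving δ = 2.996.
(Ignoring the negligible lower-tail rejection probability gives the usual closed-form inversion.)
δ = d·√n ⇒ n = (δ/d)² = (2.996 / 0.5682)² = 27.81.
Rounding up, n = 28.

n = 28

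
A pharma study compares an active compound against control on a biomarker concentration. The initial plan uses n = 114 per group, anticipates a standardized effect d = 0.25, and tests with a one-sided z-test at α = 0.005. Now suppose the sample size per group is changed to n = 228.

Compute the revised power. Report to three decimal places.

With n = 228 per group: δ = d·√(n/2) = 0.25 × √(228/2) = 2.6693. Critical value z_{0.005} = 2.576.
Revised power = Φ(δ − 2.576) = Φ(0.093) = 0.5372.

Power ≈ 0.537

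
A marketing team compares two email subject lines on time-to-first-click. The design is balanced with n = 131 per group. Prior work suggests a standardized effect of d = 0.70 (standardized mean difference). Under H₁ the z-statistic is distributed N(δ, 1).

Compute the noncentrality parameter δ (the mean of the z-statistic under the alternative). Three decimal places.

δ ≈ 5.665

The noncentrality parameter scales effect size by the design's sample-size factor: δ = d·√(n/2) = 0.70 × √(131/2) = 5.6652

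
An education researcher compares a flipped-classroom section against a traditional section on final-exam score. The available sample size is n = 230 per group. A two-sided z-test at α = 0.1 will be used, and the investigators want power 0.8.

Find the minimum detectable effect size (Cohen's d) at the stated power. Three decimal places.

Required noncentrality: δ = z_{0.05} + z_{0.20} = 1.645 + 0.842 = 2.486.
(The second rejection-region term Φ(−δ − z_{α/2}) is negligible and dropped.)
δ = d·√(n/2) ⇒ d = δ/√(n/2) = 2.486/√(230/2) = 0.2319.

d ≈ 0.232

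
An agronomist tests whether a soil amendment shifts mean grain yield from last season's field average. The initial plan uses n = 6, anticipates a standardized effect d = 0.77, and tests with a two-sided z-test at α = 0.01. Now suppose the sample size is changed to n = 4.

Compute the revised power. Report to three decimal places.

With n = 4: δ = d·√n = 0.77 × √4 = 1.5400. Critical value z_{0.005} = 2.576.
Revised power = Φ(δ − 2.576) + Φ(−δ − 2.576) = Φ(-1.036) + Φ(-4.116) = 0.1501 + 0.0000 = 0.1502.

Power ≈ 0.150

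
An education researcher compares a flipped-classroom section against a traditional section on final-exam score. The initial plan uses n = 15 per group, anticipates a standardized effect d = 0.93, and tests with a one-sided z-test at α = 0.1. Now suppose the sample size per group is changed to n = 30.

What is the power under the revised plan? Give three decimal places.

With n = 30 per group: δ = d·√(n/2) = 0.93 × √(30/2) = 3.6019. Critical value z_{0.1} = 1.282.
Revised power = Φ(δ − 1.282) = Φ(2.320) = 0.9898.

Power ≈ 0.990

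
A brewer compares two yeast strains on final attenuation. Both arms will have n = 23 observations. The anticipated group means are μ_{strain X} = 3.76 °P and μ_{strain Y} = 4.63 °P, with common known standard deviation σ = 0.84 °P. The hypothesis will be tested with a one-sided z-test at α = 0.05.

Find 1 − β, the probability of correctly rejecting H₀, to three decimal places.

Standardized effect: d = |μ_{strain X} − μ_{strain Y}| / σ = |3.76 − 4.63| / 0.84 = 1.0357
Noncentrality parameter: δ = d·√(n/2) = 1.0357 × √(23/2) = 3.5123
Critical value for a one-sided test at α = 0.05: z_α = 1.645.
Power = Φ(δ − 1.645) = Φ(1.867) = 0.9691.

Power ≈ 0.969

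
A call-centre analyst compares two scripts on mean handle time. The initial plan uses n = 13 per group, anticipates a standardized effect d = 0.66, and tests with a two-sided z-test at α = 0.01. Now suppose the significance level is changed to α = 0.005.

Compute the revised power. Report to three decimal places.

δ = d·√(n/2) = 0.66 × √(13/2) = 1.6827 (unchanged). New critical value: z_{0.0025} = 2.807.
Revised power = Φ(δ − 2.807) + Φ(−δ − 2.807) = Φ(-1.124) + Φ(-4.490) = 0.1304 + 0.0000 = 0.1304.

Power ≈ 0.130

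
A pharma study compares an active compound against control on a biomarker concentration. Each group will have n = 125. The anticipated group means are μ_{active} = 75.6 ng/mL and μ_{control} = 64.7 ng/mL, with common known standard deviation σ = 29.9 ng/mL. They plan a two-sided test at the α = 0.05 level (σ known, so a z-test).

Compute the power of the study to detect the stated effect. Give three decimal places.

Standardized effect: d = |μ_{active} − μ_{control}| / σ = |75.6 − 64.7| / 29.9 = 0.3645
Noncentrality parameter: δ = d·√(n/2) = 0.3645 × √(125/2) = 2.8820
Critical value for a two-sided test at α = 0.05: z_{α/2} = 1.960.
Power = Φ(δ − 1.960) + Φ(−δ − 1.960) = Φ(0.922) + Φ(-4.842) = 0.8217 + 0.0000 = 0.8217.

Power ≈ 0.822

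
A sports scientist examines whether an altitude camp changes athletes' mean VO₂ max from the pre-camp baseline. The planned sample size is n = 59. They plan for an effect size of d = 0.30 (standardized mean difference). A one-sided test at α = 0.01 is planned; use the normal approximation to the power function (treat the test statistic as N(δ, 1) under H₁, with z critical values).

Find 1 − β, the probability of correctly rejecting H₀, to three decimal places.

Noncentrality parameter: δ = d·√n = 0.30 × √59 = 2.3043
Critical value for a one-sided test at α = 0.01: z_α = 2.326.
Power = Φ(δ − 2.326) = Φ(-0.022) = 0.4912.

Power ≈ 0.491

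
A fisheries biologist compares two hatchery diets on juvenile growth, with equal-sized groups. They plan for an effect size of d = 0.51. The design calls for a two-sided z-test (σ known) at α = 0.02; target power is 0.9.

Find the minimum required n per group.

n = 101 per group

For power 0.9 need Φ(δ − z_{0.01}) = 0.9, so δ = z_{0.01} + z_{0.10} = 2.326 + 1.282 = 3.608.
(For δ > 0 the lower-tail rejection region contributes negligibly to power, so the one-term inversion is standard.)
δ = d·√(n/2) ⇒ n = 2(δ/d)² = 2 × (3.608 / 0.51)² = 100.09.
Rounding up, n = 101 per group.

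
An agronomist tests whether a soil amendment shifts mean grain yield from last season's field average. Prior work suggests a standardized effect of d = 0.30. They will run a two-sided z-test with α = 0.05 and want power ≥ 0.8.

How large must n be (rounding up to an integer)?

n = 88

For power 0.8 need Φ(δ − z_{0.025}) = 0.8, so δ = z_{0.025} + z_{0.20} = 1.960 + 0.842 = 2.802.
(The Φ(−δ − z_{α/2}) term is vanishingly small for δ > 0 and is dropped in the standard sample-size formula.)
δ = d·√n ⇒ n = (δ/d)² = (2.802 / 0.30)² = 87.21.
Round up to the next whole unit.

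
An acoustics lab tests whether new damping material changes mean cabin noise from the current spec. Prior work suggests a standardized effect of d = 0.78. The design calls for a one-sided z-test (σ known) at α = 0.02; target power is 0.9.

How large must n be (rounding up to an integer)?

n = 19

For power 0.9 need Φ(δ − z_{0.02}) = 0.9, so δ = z_{0.02} + z_{0.10} = 2.054 + 1.282 = 3.335.
δ = d·√n ⇒ n = (δ/d)² = (3.335 / 0.78)² = 18.28.
Round up to the next whole unit.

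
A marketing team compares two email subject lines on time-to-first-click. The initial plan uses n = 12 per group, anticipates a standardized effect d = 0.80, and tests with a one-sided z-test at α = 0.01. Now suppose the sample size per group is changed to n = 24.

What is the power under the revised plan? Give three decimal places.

Power ≈ 0.672

With n = 24 per group: δ = d·√(n/2) = 0.80 × √(24/2) = 2.7713. Critical value z_{0.01} = 2.326.
Revised power = Φ(δ − 2.326) = Φ(0.445) = 0.6718.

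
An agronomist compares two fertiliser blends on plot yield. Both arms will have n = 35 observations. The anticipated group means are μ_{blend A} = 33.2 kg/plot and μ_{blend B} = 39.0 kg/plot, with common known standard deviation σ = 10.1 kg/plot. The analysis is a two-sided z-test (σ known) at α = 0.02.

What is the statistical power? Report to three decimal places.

Power ≈ 0.530

Standardized effect: d = |μ_{blend A} − μ_{blend B}| / σ = |33.2 − 39.0| / 10.1 = 0.5743
Noncentrality parameter: δ = d·√(n/2) = 0.5743 × √(35/2) = 2.4023
Two-sided α = 0.02 → critical value z_{0.01} = 2.326.
Power = Φ(δ − 2.326) + Φ(−δ − 2.326) = Φ(0.076) + Φ(-4.729) = 0.5303 + 0.0000 = 0.5303.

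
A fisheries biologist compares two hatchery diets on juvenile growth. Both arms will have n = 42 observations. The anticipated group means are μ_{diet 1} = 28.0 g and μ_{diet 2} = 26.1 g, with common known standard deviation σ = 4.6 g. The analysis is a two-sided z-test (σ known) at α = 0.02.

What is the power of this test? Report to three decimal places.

Power ≈ 0.332

Standardized effect: d = |μ_{diet 1} − μ_{diet 2}| / σ = |28.0 − 26.1| / 4.6 = 0.4130
Noncentrality parameter: δ = d·√(n/2) = 0.4130 × √(42/2) = 1.8928
Critical value for a two-sided test at α = 0.02: z_{α/2} = 2.326.
Power = Φ(δ − 2.326) + Φ(−δ − 2.326) = Φ(-0.434) + Φ(-4.219) = 0.3323 + 0.0000 = 0.3323.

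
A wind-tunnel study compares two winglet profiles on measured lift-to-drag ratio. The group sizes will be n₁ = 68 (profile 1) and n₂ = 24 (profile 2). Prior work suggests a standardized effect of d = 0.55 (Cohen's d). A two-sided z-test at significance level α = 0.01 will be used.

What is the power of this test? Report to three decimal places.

Noncentrality parameter: δ = d / √(1/n₁ + 1/n₂) = 0.55 / √(1/68 + 1/24) = 2.3165
Critical value for a two-sided test at α = 0.01: z_{α/2} = 2.576.
Power = Φ(δ − 2.576) + Φ(−δ − 2.576) = Φ(-0.259) + Φ(-4.892) = 0.3977 + 0.0000 = 0.3977.

Power ≈ 0.398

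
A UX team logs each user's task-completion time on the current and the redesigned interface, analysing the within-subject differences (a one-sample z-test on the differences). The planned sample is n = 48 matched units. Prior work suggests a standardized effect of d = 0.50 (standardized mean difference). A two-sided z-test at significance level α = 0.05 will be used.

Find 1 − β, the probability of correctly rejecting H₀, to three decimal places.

Power ≈ 0.934

Noncentrality parameter: δ = d·√n = 0.50 × √48 = 3.4641
Critical value for a two-sided test at α = 0.05: z_{α/2} = 1.960.
Power = Φ(δ − 1.960) + Φ(−δ − 1.960) = Φ(1.504) + Φ(-5.424) = 0.9337 + 0.0000 = 0.9337.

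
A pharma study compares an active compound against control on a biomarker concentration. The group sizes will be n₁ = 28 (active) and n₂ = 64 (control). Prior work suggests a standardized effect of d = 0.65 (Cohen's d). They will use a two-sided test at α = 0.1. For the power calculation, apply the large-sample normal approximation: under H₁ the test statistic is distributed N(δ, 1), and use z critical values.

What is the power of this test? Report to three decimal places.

Power ≈ 0.890

Noncentrality parameter: δ = d / √(1/n₁ + 1/n₂) = 0.65 / √(1/28 + 1/64) = 2.8687
Two-sided α = 0.1 → critical value z_{0.05} = 1.645.
Power = Φ(δ − 1.645) + Φ(−δ − 1.645) = Φ(1.224) + Φ(-4.514) = 0.8895 + 0.0000 = 0.8895.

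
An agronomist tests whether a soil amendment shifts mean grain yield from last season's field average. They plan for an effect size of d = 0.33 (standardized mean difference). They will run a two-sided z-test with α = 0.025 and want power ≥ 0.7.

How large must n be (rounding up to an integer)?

n = 71

For power 0.7 need Φ(δ − z_{0.0125}) = 0.7, so δ = z_{0.0125} + z_{0.30} = 2.241 + 0.524 = 2.766.
(For δ > 0 the lower-tail rejection region contributes negligibly to power, so the one-term inversion is standard.)
δ = d·√n ⇒ n = (δ/d)² = (2.766 / 0.33)² = 70.24.
Round up to the next whole unit.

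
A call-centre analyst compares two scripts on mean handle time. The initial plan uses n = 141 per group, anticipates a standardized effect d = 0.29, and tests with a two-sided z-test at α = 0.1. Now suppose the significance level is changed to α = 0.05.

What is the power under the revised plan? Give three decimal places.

δ = d·√(n/2) = 0.29 × √(141/2) = 2.4350 (unchanged). New critical value: z_{0.025} = 1.960.
Revised power = Φ(δ − 1.960) + Φ(−δ − 1.960) = Φ(0.475) + Φ(-4.395) = 0.6826 + 0.0000 = 0.6826.

Power ≈ 0.683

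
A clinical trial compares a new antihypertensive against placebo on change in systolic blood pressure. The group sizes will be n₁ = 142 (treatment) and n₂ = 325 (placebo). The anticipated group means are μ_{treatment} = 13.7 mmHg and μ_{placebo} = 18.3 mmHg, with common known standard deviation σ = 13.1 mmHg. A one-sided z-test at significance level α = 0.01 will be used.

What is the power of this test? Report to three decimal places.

Standardized effect: d = |μ_{treatment} − μ_{placebo}| / σ = |13.7 − 18.3| / 13.1 = 0.3511
Noncentrality parameter: δ = d / √(1/n₁ + 1/n₂) = 0.3511 / √(1/142 + 1/325) = 3.4907
Critical value for a one-sided test at α = 0.01: z_α = 2.326.
Power = P(Z > 2.326 − δ) = Φ(1.164) = 0.8779.

Power ≈ 0.878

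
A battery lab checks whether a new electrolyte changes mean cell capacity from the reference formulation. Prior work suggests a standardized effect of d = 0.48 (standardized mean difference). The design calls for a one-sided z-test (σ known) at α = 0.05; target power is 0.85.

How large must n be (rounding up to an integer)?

n = 32

For power 0.85 need Φ(δ − z_{0.05}) = 0.85, so δ = z_{0.05} + z_{0.15} = 1.645 + 1.036 = 2.681.
δ = d·√n ⇒ n = (δ/d)² = (2.681 / 0.48)² = 31.20.
Round up to the next whole unit.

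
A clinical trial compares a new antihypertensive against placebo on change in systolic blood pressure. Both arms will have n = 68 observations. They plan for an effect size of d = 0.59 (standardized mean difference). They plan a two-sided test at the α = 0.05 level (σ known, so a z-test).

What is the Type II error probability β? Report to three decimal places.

Noncentrality parameter: δ = d·√(n/2) = 0.59 × √(68/2) = 3.4403
Critical value for a two-sided test at α = 0.05: z_{α/2} = 1.960.
Power = Φ(δ − 1.960) + Φ(−δ − 1.960) = Φ(1.480) + Φ(-5.400) = 0.9306 + 0.0000 = 0.9306.
Type II error: β = 1 − power = 1 − 0.9306 = 0.0694.

β ≈ 0.069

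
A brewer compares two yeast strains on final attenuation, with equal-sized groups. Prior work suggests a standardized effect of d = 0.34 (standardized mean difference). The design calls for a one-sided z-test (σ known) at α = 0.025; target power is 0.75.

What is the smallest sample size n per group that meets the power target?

For power 0.75 need Φ(δ − z_{0.025}) = 0.75, so δ = z_{0.025} + z_{0.25} = 1.960 + 0.674 = 2.634.
δ = d·√(n/2) ⇒ n = 2(δ/d)² = 2 × (2.634 / 0.34)² = 120.08.
Rounding up, n = 121 per group.

n = 121 per group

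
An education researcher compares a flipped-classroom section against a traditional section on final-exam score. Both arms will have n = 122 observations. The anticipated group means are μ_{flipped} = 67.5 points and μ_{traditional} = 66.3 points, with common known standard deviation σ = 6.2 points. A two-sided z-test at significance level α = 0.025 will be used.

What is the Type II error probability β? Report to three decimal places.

Standardized effect: d = |μ_{flipped} − μ_{traditional}| / σ = |67.5 − 66.3| / 6.2 = 0.1935
Noncentrality parameter: δ = d·√(n/2) = 0.1935 × √(122/2) = 1.5117
Critical value for a two-sided test at α = 0.025: z_{α/2} = 2.241.
Power = Φ(δ − 2.241) + Φ(−δ − 2.241) = Φ(-0.730) + Φ(-3.753) = 0.2328 + 0.0001 = 0.2329.
Type II error: β = 1 − power = 1 − 0.2329 = 0.7671.

β ≈ 0.767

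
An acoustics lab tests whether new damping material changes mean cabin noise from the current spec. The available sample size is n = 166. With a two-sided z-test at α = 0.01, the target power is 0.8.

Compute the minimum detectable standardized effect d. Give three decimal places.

d ≈ 0.265

Need Φ(δ − 2.576) = 0.8, so δ = 2.576 + 0.842 = 3.417.
(The second rejection-region term Φ(−δ − z_{α/2}) is negligible and dropped.)
δ = d·√n ⇒ d = δ/√n = 3.417/√166 = 0.2652.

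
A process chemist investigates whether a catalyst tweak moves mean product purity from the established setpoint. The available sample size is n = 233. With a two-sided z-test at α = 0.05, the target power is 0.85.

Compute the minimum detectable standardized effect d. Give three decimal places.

Need Φ(δ − 1.960) = 0.85, so δ = 1.960 + 1.036 = 2.996.
(The second rejection-region term Φ(−δ − z_{α/2}) is negligible and dropped.)
δ = d·√n ⇒ d = δ/√n = 2.996/√233 = 0.1963.

d ≈ 0.196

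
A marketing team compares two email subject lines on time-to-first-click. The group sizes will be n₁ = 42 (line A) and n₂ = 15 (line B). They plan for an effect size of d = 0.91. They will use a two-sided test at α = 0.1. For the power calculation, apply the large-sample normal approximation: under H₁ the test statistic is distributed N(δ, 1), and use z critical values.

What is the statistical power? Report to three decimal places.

Noncentrality parameter: δ = d / √(1/n₁ + 1/n₂) = 0.91 / √(1/42 + 1/15) = 3.0253
Critical value for a two-sided test at α = 0.1: z_{α/2} = 1.645.
Power = Φ(δ − 1.645) + Φ(−δ − 1.645) = Φ(1.380) + Φ(-4.670) = 0.9163 + 0.0000 = 0.9163.

Power ≈ 0.916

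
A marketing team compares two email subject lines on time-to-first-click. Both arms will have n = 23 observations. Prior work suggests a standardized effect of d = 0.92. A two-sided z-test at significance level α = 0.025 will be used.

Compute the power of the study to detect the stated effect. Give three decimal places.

Noncentrality parameter: δ = d·√(n/2) = 0.92 × √(23/2) = 3.1199
Critical value for a two-sided test at α = 0.025: z_{α/2} = 2.241.
Power = Φ(δ − 2.241) + Φ(−δ − 2.241) = Φ(0.878) + Φ(-5.361) = 0.8102 + 0.0000 = 0.8102.

Power ≈ 0.810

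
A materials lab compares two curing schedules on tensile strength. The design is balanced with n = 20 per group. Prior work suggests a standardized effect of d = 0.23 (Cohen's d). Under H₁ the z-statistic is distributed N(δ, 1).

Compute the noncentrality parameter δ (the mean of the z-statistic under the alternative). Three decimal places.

δ ≈ 0.727

δ = d·√(n/2) = 0.23 × √(20/2) = 0.7273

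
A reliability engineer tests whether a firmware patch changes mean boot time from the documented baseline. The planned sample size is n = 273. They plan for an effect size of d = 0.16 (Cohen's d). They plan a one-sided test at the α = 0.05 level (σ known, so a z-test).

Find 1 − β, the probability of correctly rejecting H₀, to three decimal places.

Noncentrality parameter: δ = d·√n = 0.16 × √273 = 2.6436
Critical value for a one-sided test at α = 0.05: z_α = 1.645.
Power = P(Z > 1.645 − δ) = Φ(0.999) = 0.8410.

Power ≈ 0.841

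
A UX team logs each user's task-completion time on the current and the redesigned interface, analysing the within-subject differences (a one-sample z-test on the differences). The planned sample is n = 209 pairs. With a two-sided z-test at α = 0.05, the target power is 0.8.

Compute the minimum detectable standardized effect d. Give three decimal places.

d ≈ 0.194

Required noncentrality: δ = z_{0.025} + z_{0.20} = 1.960 + 0.842 = 2.802.
(The second rejection-region term Φ(−δ − z_{α/2}) is negligible and dropped.)
δ = d·√n ⇒ d = δ/√n = 2.802/√209 = 0.1938.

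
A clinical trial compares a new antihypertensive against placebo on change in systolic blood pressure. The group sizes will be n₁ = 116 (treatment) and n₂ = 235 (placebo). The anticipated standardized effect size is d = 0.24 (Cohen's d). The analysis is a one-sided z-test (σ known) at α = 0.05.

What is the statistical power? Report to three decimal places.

Noncentrality parameter: δ = d / √(1/n₁ + 1/n₂) = 0.24 / √(1/116 + 1/235) = 2.1150
Critical value for a one-sided test at α = 0.05: z_α = 1.645.
Power = P(Z > 1.645 − δ) = Φ(0.470) = 0.6809.

Power ≈ 0.681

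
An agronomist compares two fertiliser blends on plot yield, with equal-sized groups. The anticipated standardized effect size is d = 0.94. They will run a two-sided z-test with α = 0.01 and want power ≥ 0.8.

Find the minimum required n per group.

n = 27 per group

Set Φ(δ − 2.576) = 0.8; then δ − 2.576 = Φ⁻¹(0.8) = 0.842, giving δ = 3.417.
(Ignoring the negligible lower-tail rejection probability gives the usual closed-form inversion.)
δ = d·√(n/2) ⇒ n = 2(δ/d)² = 2 × (3.417 / 0.94)² = 26.43.
Round up to the next whole unit.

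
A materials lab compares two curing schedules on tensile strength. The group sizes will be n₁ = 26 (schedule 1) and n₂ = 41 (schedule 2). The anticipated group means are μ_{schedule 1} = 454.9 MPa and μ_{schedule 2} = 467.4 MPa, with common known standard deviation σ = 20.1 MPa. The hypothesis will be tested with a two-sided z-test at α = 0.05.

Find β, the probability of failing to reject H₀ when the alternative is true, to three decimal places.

β ≈ 0.301

Standardized effect: d = |μ_{schedule 1} − μ_{schedule 2}| / σ = |454.9 − 467.4| / 20.1 = 0.6219
Noncentrality parameter: δ = d / √(1/n₁ + 1/n₂) = 0.6219 / √(1/26 + 1/41) = 2.4806
Two-sided α = 0.05 → critical value z_{0.025} = 1.960.
Power = Φ(δ − 1.960) + Φ(−δ − 1.960) = Φ(0.521) + Φ(-4.441) = 0.6987 + 0.0000 = 0.6987.
Type II error: β = 1 − power = 1 − 0.6987 = 0.3013.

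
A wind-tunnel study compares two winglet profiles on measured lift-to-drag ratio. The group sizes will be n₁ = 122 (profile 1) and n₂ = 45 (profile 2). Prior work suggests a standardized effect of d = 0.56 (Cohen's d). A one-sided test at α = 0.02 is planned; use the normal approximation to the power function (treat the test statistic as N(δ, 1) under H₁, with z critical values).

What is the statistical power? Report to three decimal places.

Noncentrality parameter: δ = d / √(1/n₁ + 1/n₂) = 0.56 / √(1/122 + 1/45) = 3.2108
One-sided α = 0.02 → critical value z_{0.02} = 2.054.
Power = Φ(δ − 2.054) = Φ(1.157) = 0.8764.

Power ≈ 0.876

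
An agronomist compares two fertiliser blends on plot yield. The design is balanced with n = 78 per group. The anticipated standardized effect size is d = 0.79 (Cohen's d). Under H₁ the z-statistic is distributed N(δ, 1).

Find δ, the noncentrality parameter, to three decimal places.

δ ≈ 4.934

The noncentrality parameter scales effect size by the design's sample-size factor: δ = d·√(n/2) = 0.79 × √(78/2) = 4.9335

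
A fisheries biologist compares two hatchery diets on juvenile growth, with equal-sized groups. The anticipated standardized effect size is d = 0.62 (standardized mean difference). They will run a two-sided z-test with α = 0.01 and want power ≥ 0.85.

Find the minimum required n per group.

n = 68 per group

For power 0.85 need Φ(δ − z_{0.005}) = 0.85, so δ = z_{0.005} + z_{0.15} = 2.576 + 1.036 = 3.612.
(For δ > 0 the lower-tail rejection region contributes negligibly to power, so the one-term inversion is standard.)
δ = d·√(n/2) ⇒ n = 2(δ/d)² = 2 × (3.612 / 0.62)² = 67.89.
Round up to the next whole unit.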